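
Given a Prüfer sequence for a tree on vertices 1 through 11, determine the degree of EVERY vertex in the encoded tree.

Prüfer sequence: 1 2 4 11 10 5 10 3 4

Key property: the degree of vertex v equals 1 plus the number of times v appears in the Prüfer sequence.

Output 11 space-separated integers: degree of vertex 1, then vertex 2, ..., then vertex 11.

p_1 = 1: count[1] becomes 1
p_2 = 2: count[2] becomes 1
p_3 = 4: count[4] becomes 1
p_4 = 11: count[11] becomes 1
p_5 = 10: count[10] becomes 1
p_6 = 5: count[5] becomes 1
p_7 = 10: count[10] becomes 2
p_8 = 3: count[3] becomes 1
p_9 = 4: count[4] becomes 2
Degrees (1 + count): deg[1]=1+1=2, deg[2]=1+1=2, deg[3]=1+1=2, deg[4]=1+2=3, deg[5]=1+1=2, deg[6]=1+0=1, deg[7]=1+0=1, deg[8]=1+0=1, deg[9]=1+0=1, deg[10]=1+2=3, deg[11]=1+1=2

Answer: 2 2 2 3 2 1 1 1 1 3 2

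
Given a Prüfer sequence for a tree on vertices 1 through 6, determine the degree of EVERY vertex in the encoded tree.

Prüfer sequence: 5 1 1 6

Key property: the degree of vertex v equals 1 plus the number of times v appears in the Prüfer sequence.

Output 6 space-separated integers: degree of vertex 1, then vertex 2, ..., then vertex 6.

Answer: 3 1 1 1 2 2

Derivation:
p_1 = 5: count[5] becomes 1
p_2 = 1: count[1] becomes 1
p_3 = 1: count[1] becomes 2
p_4 = 6: count[6] becomes 1
Degrees (1 + count): deg[1]=1+2=3, deg[2]=1+0=1, deg[3]=1+0=1, deg[4]=1+0=1, deg[5]=1+1=2, deg[6]=1+1=2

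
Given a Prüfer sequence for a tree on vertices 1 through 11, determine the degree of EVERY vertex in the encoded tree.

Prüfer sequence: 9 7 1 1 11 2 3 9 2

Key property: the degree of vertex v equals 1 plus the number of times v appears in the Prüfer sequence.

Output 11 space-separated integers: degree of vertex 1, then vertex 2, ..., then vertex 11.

Answer: 3 3 2 1 1 1 2 1 3 1 2

Derivation:
p_1 = 9: count[9] becomes 1
p_2 = 7: count[7] becomes 1
p_3 = 1: count[1] becomes 1
p_4 = 1: count[1] becomes 2
p_5 = 11: count[11] becomes 1
p_6 = 2: count[2] becomes 1
p_7 = 3: count[3] becomes 1
p_8 = 9: count[9] becomes 2
p_9 = 2: count[2] becomes 2
Degrees (1 + count): deg[1]=1+2=3, deg[2]=1+2=3, deg[3]=1+1=2, deg[4]=1+0=1, deg[5]=1+0=1, deg[6]=1+0=1, deg[7]=1+1=2, deg[8]=1+0=1, deg[9]=1+2=3, deg[10]=1+0=1, deg[11]=1+1=2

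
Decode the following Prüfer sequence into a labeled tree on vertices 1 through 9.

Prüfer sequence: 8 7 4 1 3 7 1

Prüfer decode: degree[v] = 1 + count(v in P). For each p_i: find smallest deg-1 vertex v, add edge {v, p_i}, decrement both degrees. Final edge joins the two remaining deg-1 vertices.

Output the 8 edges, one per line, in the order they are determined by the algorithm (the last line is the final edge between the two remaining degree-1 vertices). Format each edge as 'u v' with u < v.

Initial degrees: {1:3, 2:1, 3:2, 4:2, 5:1, 6:1, 7:3, 8:2, 9:1}
Step 1: smallest deg-1 vertex = 2, p_1 = 8. Add edge {2,8}. Now deg[2]=0, deg[8]=1.
Step 2: smallest deg-1 vertex = 5, p_2 = 7. Add edge {5,7}. Now deg[5]=0, deg[7]=2.
Step 3: smallest deg-1 vertex = 6, p_3 = 4. Add edge {4,6}. Now deg[6]=0, deg[4]=1.
Step 4: smallest deg-1 vertex = 4, p_4 = 1. Add edge {1,4}. Now deg[4]=0, deg[1]=2.
Step 5: smallest deg-1 vertex = 8, p_5 = 3. Add edge {3,8}. Now deg[8]=0, deg[3]=1.
Step 6: smallest deg-1 vertex = 3, p_6 = 7. Add edge {3,7}. Now deg[3]=0, deg[7]=1.
Step 7: smallest deg-1 vertex = 7, p_7 = 1. Add edge {1,7}. Now deg[7]=0, deg[1]=1.
Final: two remaining deg-1 vertices are 1, 9. Add edge {1,9}.

Answer: 2 8
5 7
4 6
1 4
3 8
3 7
1 7
1 9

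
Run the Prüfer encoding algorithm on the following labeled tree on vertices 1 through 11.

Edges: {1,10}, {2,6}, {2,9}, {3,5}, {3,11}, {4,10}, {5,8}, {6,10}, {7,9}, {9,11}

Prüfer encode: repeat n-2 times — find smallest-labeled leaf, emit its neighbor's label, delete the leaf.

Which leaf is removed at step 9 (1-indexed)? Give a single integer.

Step 1: current leaves = {1,4,7,8}. Remove leaf 1 (neighbor: 10).
Step 2: current leaves = {4,7,8}. Remove leaf 4 (neighbor: 10).
Step 3: current leaves = {7,8,10}. Remove leaf 7 (neighbor: 9).
Step 4: current leaves = {8,10}. Remove leaf 8 (neighbor: 5).
Step 5: current leaves = {5,10}. Remove leaf 5 (neighbor: 3).
Step 6: current leaves = {3,10}. Remove leaf 3 (neighbor: 11).
Step 7: current leaves = {10,11}. Remove leaf 10 (neighbor: 6).
Step 8: current leaves = {6,11}. Remove leaf 6 (neighbor: 2).
Step 9: current leaves = {2,11}. Remove leaf 2 (neighbor: 9).

Answer: 2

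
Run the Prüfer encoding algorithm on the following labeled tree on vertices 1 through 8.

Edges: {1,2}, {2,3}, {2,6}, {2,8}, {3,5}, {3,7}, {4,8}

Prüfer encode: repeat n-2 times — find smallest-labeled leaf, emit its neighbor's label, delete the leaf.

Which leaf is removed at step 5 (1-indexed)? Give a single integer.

Answer: 7

Derivation:
Step 1: current leaves = {1,4,5,6,7}. Remove leaf 1 (neighbor: 2).
Step 2: current leaves = {4,5,6,7}. Remove leaf 4 (neighbor: 8).
Step 3: current leaves = {5,6,7,8}. Remove leaf 5 (neighbor: 3).
Step 4: current leaves = {6,7,8}. Remove leaf 6 (neighbor: 2).
Step 5: current leaves = {7,8}. Remove leaf 7 (neighbor: 3).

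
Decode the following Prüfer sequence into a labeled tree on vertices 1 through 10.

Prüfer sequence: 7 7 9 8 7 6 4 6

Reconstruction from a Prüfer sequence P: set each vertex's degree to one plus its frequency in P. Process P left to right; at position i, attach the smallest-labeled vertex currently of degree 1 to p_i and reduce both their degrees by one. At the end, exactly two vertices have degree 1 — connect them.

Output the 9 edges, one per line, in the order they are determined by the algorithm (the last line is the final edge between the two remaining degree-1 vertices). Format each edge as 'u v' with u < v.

Initial degrees: {1:1, 2:1, 3:1, 4:2, 5:1, 6:3, 7:4, 8:2, 9:2, 10:1}
Step 1: smallest deg-1 vertex = 1, p_1 = 7. Add edge {1,7}. Now deg[1]=0, deg[7]=3.
Step 2: smallest deg-1 vertex = 2, p_2 = 7. Add edge {2,7}. Now deg[2]=0, deg[7]=2.
Step 3: smallest deg-1 vertex = 3, p_3 = 9. Add edge {3,9}. Now deg[3]=0, deg[9]=1.
Step 4: smallest deg-1 vertex = 5, p_4 = 8. Add edge {5,8}. Now deg[5]=0, deg[8]=1.
Step 5: smallest deg-1 vertex = 8, p_5 = 7. Add edge {7,8}. Now deg[8]=0, deg[7]=1.
Step 6: smallest deg-1 vertex = 7, p_6 = 6. Add edge {6,7}. Now deg[7]=0, deg[6]=2.
Step 7: smallest deg-1 vertex = 9, p_7 = 4. Add edge {4,9}. Now deg[9]=0, deg[4]=1.
Step 8: smallest deg-1 vertex = 4, p_8 = 6. Add edge {4,6}. Now deg[4]=0, deg[6]=1.
Final: two remaining deg-1 vertices are 6, 10. Add edge {6,10}.

Answer: 1 7
2 7
3 9
5 8
7 8
6 7
4 9
4 6
6 10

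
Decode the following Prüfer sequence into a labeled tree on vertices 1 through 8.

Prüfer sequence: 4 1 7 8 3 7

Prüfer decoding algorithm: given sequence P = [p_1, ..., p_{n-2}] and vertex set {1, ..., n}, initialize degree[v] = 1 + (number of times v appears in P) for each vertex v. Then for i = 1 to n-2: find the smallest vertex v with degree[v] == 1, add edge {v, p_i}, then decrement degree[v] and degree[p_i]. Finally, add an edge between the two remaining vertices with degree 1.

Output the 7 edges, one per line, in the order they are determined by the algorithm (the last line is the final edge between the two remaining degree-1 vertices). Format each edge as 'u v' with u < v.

Initial degrees: {1:2, 2:1, 3:2, 4:2, 5:1, 6:1, 7:3, 8:2}
Step 1: smallest deg-1 vertex = 2, p_1 = 4. Add edge {2,4}. Now deg[2]=0, deg[4]=1.
Step 2: smallest deg-1 vertex = 4, p_2 = 1. Add edge {1,4}. Now deg[4]=0, deg[1]=1.
Step 3: smallest deg-1 vertex = 1, p_3 = 7. Add edge {1,7}. Now deg[1]=0, deg[7]=2.
Step 4: smallest deg-1 vertex = 5, p_4 = 8. Add edge {5,8}. Now deg[5]=0, deg[8]=1.
Step 5: smallest deg-1 vertex = 6, p_5 = 3. Add edge {3,6}. Now deg[6]=0, deg[3]=1.
Step 6: smallest deg-1 vertex = 3, p_6 = 7. Add edge {3,7}. Now deg[3]=0, deg[7]=1.
Final: two remaining deg-1 vertices are 7, 8. Add edge {7,8}.

Answer: 2 4
1 4
1 7
5 8
3 6
3 7
7 8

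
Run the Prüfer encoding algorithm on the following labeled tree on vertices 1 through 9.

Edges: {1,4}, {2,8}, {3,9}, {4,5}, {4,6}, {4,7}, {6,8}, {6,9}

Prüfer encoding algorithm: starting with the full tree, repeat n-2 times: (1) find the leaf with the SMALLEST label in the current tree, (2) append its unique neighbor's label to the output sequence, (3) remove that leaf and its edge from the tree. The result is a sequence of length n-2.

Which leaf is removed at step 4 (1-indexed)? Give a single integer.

Step 1: current leaves = {1,2,3,5,7}. Remove leaf 1 (neighbor: 4).
Step 2: current leaves = {2,3,5,7}. Remove leaf 2 (neighbor: 8).
Step 3: current leaves = {3,5,7,8}. Remove leaf 3 (neighbor: 9).
Step 4: current leaves = {5,7,8,9}. Remove leaf 5 (neighbor: 4).

Answer: 5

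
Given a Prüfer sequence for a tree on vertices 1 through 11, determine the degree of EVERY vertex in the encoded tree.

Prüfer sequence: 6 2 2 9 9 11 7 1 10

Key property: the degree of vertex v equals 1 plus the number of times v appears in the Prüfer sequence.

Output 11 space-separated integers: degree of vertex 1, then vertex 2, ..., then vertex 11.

Answer: 2 3 1 1 1 2 2 1 3 2 2

Derivation:
p_1 = 6: count[6] becomes 1
p_2 = 2: count[2] becomes 1
p_3 = 2: count[2] becomes 2
p_4 = 9: count[9] becomes 1
p_5 = 9: count[9] becomes 2
p_6 = 11: count[11] becomes 1
p_7 = 7: count[7] becomes 1
p_8 = 1: count[1] becomes 1
p_9 = 10: count[10] becomes 1
Degrees (1 + count): deg[1]=1+1=2, deg[2]=1+2=3, deg[3]=1+0=1, deg[4]=1+0=1, deg[5]=1+0=1, deg[6]=1+1=2, deg[7]=1+1=2, deg[8]=1+0=1, deg[9]=1+2=3, deg[10]=1+1=2, deg[11]=1+1=2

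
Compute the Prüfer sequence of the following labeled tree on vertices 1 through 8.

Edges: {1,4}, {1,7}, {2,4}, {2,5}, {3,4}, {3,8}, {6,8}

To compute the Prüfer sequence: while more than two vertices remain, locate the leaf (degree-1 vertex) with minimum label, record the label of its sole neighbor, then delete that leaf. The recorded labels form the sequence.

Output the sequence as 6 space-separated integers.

Answer: 2 4 8 1 4 3

Derivation:
Step 1: leaves = {5,6,7}. Remove smallest leaf 5, emit neighbor 2.
Step 2: leaves = {2,6,7}. Remove smallest leaf 2, emit neighbor 4.
Step 3: leaves = {6,7}. Remove smallest leaf 6, emit neighbor 8.
Step 4: leaves = {7,8}. Remove smallest leaf 7, emit neighbor 1.
Step 5: leaves = {1,8}. Remove smallest leaf 1, emit neighbor 4.
Step 6: leaves = {4,8}. Remove smallest leaf 4, emit neighbor 3.
Done: 2 vertices remain (3, 8). Sequence = [2 4 8 1 4 3]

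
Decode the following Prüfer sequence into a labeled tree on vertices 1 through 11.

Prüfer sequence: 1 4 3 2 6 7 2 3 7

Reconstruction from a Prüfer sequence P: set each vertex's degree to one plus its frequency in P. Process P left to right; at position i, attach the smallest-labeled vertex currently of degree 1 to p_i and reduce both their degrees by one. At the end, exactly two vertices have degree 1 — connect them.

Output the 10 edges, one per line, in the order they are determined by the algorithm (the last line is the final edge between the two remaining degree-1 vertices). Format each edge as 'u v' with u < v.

Answer: 1 5
1 4
3 4
2 8
6 9
6 7
2 10
2 3
3 7
7 11

Derivation:
Initial degrees: {1:2, 2:3, 3:3, 4:2, 5:1, 6:2, 7:3, 8:1, 9:1, 10:1, 11:1}
Step 1: smallest deg-1 vertex = 5, p_1 = 1. Add edge {1,5}. Now deg[5]=0, deg[1]=1.
Step 2: smallest deg-1 vertex = 1, p_2 = 4. Add edge {1,4}. Now deg[1]=0, deg[4]=1.
Step 3: smallest deg-1 vertex = 4, p_3 = 3. Add edge {3,4}. Now deg[4]=0, deg[3]=2.
Step 4: smallest deg-1 vertex = 8, p_4 = 2. Add edge {2,8}. Now deg[8]=0, deg[2]=2.
Step 5: smallest deg-1 vertex = 9, p_5 = 6. Add edge {6,9}. Now deg[9]=0, deg[6]=1.
Step 6: smallest deg-1 vertex = 6, p_6 = 7. Add edge {6,7}. Now deg[6]=0, deg[7]=2.
Step 7: smallest deg-1 vertex = 10, p_7 = 2. Add edge {2,10}. Now deg[10]=0, deg[2]=1.
Step 8: smallest deg-1 vertex = 2, p_8 = 3. Add edge {2,3}. Now deg[2]=0, deg[3]=1.
Step 9: smallest deg-1 vertex = 3, p_9 = 7. Add edge {3,7}. Now deg[3]=0, deg[7]=1.
Final: two remaining deg-1 vertices are 7, 11. Add edge {7,11}.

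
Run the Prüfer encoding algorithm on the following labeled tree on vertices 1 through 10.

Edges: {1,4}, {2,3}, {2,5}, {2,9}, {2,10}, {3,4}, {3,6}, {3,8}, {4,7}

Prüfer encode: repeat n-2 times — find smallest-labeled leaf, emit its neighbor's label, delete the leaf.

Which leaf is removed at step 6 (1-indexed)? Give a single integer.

Answer: 8

Derivation:
Step 1: current leaves = {1,5,6,7,8,9,10}. Remove leaf 1 (neighbor: 4).
Step 2: current leaves = {5,6,7,8,9,10}. Remove leaf 5 (neighbor: 2).
Step 3: current leaves = {6,7,8,9,10}. Remove leaf 6 (neighbor: 3).
Step 4: current leaves = {7,8,9,10}. Remove leaf 7 (neighbor: 4).
Step 5: current leaves = {4,8,9,10}. Remove leaf 4 (neighbor: 3).
Step 6: current leaves = {8,9,10}. Remove leaf 8 (neighbor: 3).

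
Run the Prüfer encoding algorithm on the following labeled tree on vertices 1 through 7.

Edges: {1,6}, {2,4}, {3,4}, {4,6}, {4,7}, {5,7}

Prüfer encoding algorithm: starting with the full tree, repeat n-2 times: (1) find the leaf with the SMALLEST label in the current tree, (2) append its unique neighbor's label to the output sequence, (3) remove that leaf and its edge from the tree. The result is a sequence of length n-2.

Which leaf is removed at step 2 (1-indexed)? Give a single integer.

Answer: 2

Derivation:
Step 1: current leaves = {1,2,3,5}. Remove leaf 1 (neighbor: 6).
Step 2: current leaves = {2,3,5,6}. Remove leaf 2 (neighbor: 4).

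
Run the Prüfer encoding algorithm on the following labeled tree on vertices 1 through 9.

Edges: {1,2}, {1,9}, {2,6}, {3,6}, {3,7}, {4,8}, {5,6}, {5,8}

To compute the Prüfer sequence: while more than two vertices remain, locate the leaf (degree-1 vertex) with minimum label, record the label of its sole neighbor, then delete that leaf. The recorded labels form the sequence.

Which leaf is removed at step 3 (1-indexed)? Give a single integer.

Step 1: current leaves = {4,7,9}. Remove leaf 4 (neighbor: 8).
Step 2: current leaves = {7,8,9}. Remove leaf 7 (neighbor: 3).
Step 3: current leaves = {3,8,9}. Remove leaf 3 (neighbor: 6).

Answer: 3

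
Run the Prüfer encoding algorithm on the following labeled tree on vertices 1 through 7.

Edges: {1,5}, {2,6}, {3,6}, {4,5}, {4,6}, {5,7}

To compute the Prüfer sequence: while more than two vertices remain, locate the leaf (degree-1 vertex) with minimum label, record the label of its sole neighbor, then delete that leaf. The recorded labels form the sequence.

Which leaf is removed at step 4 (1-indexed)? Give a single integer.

Answer: 6

Derivation:
Step 1: current leaves = {1,2,3,7}. Remove leaf 1 (neighbor: 5).
Step 2: current leaves = {2,3,7}. Remove leaf 2 (neighbor: 6).
Step 3: current leaves = {3,7}. Remove leaf 3 (neighbor: 6).
Step 4: current leaves = {6,7}. Remove leaf 6 (neighbor: 4).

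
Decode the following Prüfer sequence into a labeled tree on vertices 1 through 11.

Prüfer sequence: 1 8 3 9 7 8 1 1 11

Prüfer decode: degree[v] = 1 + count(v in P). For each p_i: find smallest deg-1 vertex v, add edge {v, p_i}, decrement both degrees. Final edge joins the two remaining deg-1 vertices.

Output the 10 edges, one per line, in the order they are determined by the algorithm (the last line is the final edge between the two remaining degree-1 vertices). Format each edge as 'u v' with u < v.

Initial degrees: {1:4, 2:1, 3:2, 4:1, 5:1, 6:1, 7:2, 8:3, 9:2, 10:1, 11:2}
Step 1: smallest deg-1 vertex = 2, p_1 = 1. Add edge {1,2}. Now deg[2]=0, deg[1]=3.
Step 2: smallest deg-1 vertex = 4, p_2 = 8. Add edge {4,8}. Now deg[4]=0, deg[8]=2.
Step 3: smallest deg-1 vertex = 5, p_3 = 3. Add edge {3,5}. Now deg[5]=0, deg[3]=1.
Step 4: smallest deg-1 vertex = 3, p_4 = 9. Add edge {3,9}. Now deg[3]=0, deg[9]=1.
Step 5: smallest deg-1 vertex = 6, p_5 = 7. Add edge {6,7}. Now deg[6]=0, deg[7]=1.
Step 6: smallest deg-1 vertex = 7, p_6 = 8. Add edge {7,8}. Now deg[7]=0, deg[8]=1.
Step 7: smallest deg-1 vertex = 8, p_7 = 1. Add edge {1,8}. Now deg[8]=0, deg[1]=2.
Step 8: smallest deg-1 vertex = 9, p_8 = 1. Add edge {1,9}. Now deg[9]=0, deg[1]=1.
Step 9: smallest deg-1 vertex = 1, p_9 = 11. Add edge {1,11}. Now deg[1]=0, deg[11]=1.
Final: two remaining deg-1 vertices are 10, 11. Add edge {10,11}.

Answer: 1 2
4 8
3 5
3 9
6 7
7 8
1 8
1 9
1 11
10 11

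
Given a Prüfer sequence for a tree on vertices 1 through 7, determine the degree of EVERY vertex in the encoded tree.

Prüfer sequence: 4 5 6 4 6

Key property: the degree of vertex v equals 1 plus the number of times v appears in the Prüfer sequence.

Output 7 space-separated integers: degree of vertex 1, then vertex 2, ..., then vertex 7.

p_1 = 4: count[4] becomes 1
p_2 = 5: count[5] becomes 1
p_3 = 6: count[6] becomes 1
p_4 = 4: count[4] becomes 2
p_5 = 6: count[6] becomes 2
Degrees (1 + count): deg[1]=1+0=1, deg[2]=1+0=1, deg[3]=1+0=1, deg[4]=1+2=3, deg[5]=1+1=2, deg[6]=1+2=3, deg[7]=1+0=1

Answer: 1 1 1 3 2 3 1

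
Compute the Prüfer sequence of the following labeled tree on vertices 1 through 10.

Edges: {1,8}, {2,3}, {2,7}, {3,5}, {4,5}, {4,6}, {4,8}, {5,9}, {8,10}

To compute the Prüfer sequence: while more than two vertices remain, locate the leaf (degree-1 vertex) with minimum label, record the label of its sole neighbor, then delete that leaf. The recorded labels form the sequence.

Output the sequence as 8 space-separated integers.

Step 1: leaves = {1,6,7,9,10}. Remove smallest leaf 1, emit neighbor 8.
Step 2: leaves = {6,7,9,10}. Remove smallest leaf 6, emit neighbor 4.
Step 3: leaves = {7,9,10}. Remove smallest leaf 7, emit neighbor 2.
Step 4: leaves = {2,9,10}. Remove smallest leaf 2, emit neighbor 3.
Step 5: leaves = {3,9,10}. Remove smallest leaf 3, emit neighbor 5.
Step 6: leaves = {9,10}. Remove smallest leaf 9, emit neighbor 5.
Step 7: leaves = {5,10}. Remove smallest leaf 5, emit neighbor 4.
Step 8: leaves = {4,10}. Remove smallest leaf 4, emit neighbor 8.
Done: 2 vertices remain (8, 10). Sequence = [8 4 2 3 5 5 4 8]

Answer: 8 4 2 3 5 5 4 8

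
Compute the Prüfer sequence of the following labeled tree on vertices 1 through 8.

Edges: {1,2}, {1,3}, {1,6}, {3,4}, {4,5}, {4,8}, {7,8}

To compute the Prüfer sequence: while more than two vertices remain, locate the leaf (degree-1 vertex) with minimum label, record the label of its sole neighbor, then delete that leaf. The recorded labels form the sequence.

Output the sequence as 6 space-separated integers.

Answer: 1 4 1 3 4 8

Derivation:
Step 1: leaves = {2,5,6,7}. Remove smallest leaf 2, emit neighbor 1.
Step 2: leaves = {5,6,7}. Remove smallest leaf 5, emit neighbor 4.
Step 3: leaves = {6,7}. Remove smallest leaf 6, emit neighbor 1.
Step 4: leaves = {1,7}. Remove smallest leaf 1, emit neighbor 3.
Step 5: leaves = {3,7}. Remove smallest leaf 3, emit neighbor 4.
Step 6: leaves = {4,7}. Remove smallest leaf 4, emit neighbor 8.
Done: 2 vertices remain (7, 8). Sequence = [1 4 1 3 4 8]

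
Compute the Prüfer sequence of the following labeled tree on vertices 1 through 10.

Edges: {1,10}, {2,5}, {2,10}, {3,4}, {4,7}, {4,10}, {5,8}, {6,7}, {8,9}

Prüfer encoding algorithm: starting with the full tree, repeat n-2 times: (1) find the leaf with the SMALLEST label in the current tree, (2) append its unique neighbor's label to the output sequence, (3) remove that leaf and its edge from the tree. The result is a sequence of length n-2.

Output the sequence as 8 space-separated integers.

Answer: 10 4 7 4 10 8 5 2

Derivation:
Step 1: leaves = {1,3,6,9}. Remove smallest leaf 1, emit neighbor 10.
Step 2: leaves = {3,6,9}. Remove smallest leaf 3, emit neighbor 4.
Step 3: leaves = {6,9}. Remove smallest leaf 6, emit neighbor 7.
Step 4: leaves = {7,9}. Remove smallest leaf 7, emit neighbor 4.
Step 5: leaves = {4,9}. Remove smallest leaf 4, emit neighbor 10.
Step 6: leaves = {9,10}. Remove smallest leaf 9, emit neighbor 8.
Step 7: leaves = {8,10}. Remove smallest leaf 8, emit neighbor 5.
Step 8: leaves = {5,10}. Remove smallest leaf 5, emit neighbor 2.
Done: 2 vertices remain (2, 10). Sequence = [10 4 7 4 10 8 5 2]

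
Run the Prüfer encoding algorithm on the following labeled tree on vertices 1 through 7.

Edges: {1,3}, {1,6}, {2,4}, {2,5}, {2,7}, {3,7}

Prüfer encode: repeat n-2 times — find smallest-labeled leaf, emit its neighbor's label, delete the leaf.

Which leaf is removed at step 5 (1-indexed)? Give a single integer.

Answer: 1

Derivation:
Step 1: current leaves = {4,5,6}. Remove leaf 4 (neighbor: 2).
Step 2: current leaves = {5,6}. Remove leaf 5 (neighbor: 2).
Step 3: current leaves = {2,6}. Remove leaf 2 (neighbor: 7).
Step 4: current leaves = {6,7}. Remove leaf 6 (neighbor: 1).
Step 5: current leaves = {1,7}. Remove leaf 1 (neighbor: 3).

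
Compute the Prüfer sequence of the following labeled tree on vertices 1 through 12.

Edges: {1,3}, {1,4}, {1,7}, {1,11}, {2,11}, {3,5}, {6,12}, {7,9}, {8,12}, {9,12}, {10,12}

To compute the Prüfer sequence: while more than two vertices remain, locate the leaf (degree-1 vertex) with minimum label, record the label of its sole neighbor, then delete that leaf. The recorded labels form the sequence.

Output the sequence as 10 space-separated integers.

Step 1: leaves = {2,4,5,6,8,10}. Remove smallest leaf 2, emit neighbor 11.
Step 2: leaves = {4,5,6,8,10,11}. Remove smallest leaf 4, emit neighbor 1.
Step 3: leaves = {5,6,8,10,11}. Remove smallest leaf 5, emit neighbor 3.
Step 4: leaves = {3,6,8,10,11}. Remove smallest leaf 3, emit neighbor 1.
Step 5: leaves = {6,8,10,11}. Remove smallest leaf 6, emit neighbor 12.
Step 6: leaves = {8,10,11}. Remove smallest leaf 8, emit neighbor 12.
Step 7: leaves = {10,11}. Remove smallest leaf 10, emit neighbor 12.
Step 8: leaves = {11,12}. Remove smallest leaf 11, emit neighbor 1.
Step 9: leaves = {1,12}. Remove smallest leaf 1, emit neighbor 7.
Step 10: leaves = {7,12}. Remove smallest leaf 7, emit neighbor 9.
Done: 2 vertices remain (9, 12). Sequence = [11 1 3 1 12 12 12 1 7 9]

Answer: 11 1 3 1 12 12 12 1 7 9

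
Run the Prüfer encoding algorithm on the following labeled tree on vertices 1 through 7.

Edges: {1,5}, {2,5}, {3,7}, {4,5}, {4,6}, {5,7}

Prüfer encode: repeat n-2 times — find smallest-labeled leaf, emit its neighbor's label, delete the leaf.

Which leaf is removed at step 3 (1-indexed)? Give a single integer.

Answer: 3

Derivation:
Step 1: current leaves = {1,2,3,6}. Remove leaf 1 (neighbor: 5).
Step 2: current leaves = {2,3,6}. Remove leaf 2 (neighbor: 5).
Step 3: current leaves = {3,6}. Remove leaf 3 (neighbor: 7).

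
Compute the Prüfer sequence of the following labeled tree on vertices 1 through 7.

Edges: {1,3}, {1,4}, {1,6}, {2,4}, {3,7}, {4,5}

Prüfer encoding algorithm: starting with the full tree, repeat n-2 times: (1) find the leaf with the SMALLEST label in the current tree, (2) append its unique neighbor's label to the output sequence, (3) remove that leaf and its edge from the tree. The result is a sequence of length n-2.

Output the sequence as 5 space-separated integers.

Answer: 4 4 1 1 3

Derivation:
Step 1: leaves = {2,5,6,7}. Remove smallest leaf 2, emit neighbor 4.
Step 2: leaves = {5,6,7}. Remove smallest leaf 5, emit neighbor 4.
Step 3: leaves = {4,6,7}. Remove smallest leaf 4, emit neighbor 1.
Step 4: leaves = {6,7}. Remove smallest leaf 6, emit neighbor 1.
Step 5: leaves = {1,7}. Remove smallest leaf 1, emit neighbor 3.
Done: 2 vertices remain (3, 7). Sequence = [4 4 1 1 3]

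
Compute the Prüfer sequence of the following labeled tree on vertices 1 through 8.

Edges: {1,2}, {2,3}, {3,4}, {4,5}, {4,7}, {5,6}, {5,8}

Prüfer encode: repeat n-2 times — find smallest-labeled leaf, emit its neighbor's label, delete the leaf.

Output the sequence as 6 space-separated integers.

Step 1: leaves = {1,6,7,8}. Remove smallest leaf 1, emit neighbor 2.
Step 2: leaves = {2,6,7,8}. Remove smallest leaf 2, emit neighbor 3.
Step 3: leaves = {3,6,7,8}. Remove smallest leaf 3, emit neighbor 4.
Step 4: leaves = {6,7,8}. Remove smallest leaf 6, emit neighbor 5.
Step 5: leaves = {7,8}. Remove smallest leaf 7, emit neighbor 4.
Step 6: leaves = {4,8}. Remove smallest leaf 4, emit neighbor 5.
Done: 2 vertices remain (5, 8). Sequence = [2 3 4 5 4 5]

Answer: 2 3 4 5 4 5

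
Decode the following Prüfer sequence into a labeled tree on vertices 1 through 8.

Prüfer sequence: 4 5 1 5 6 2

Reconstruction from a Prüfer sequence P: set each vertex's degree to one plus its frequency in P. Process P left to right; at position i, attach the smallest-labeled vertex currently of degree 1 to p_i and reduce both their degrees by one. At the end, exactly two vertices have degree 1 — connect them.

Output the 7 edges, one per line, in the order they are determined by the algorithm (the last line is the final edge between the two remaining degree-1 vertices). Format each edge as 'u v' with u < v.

Answer: 3 4
4 5
1 7
1 5
5 6
2 6
2 8

Derivation:
Initial degrees: {1:2, 2:2, 3:1, 4:2, 5:3, 6:2, 7:1, 8:1}
Step 1: smallest deg-1 vertex = 3, p_1 = 4. Add edge {3,4}. Now deg[3]=0, deg[4]=1.
Step 2: smallest deg-1 vertex = 4, p_2 = 5. Add edge {4,5}. Now deg[4]=0, deg[5]=2.
Step 3: smallest deg-1 vertex = 7, p_3 = 1. Add edge {1,7}. Now deg[7]=0, deg[1]=1.
Step 4: smallest deg-1 vertex = 1, p_4 = 5. Add edge {1,5}. Now deg[1]=0, deg[5]=1.
Step 5: smallest deg-1 vertex = 5, p_5 = 6. Add edge {5,6}. Now deg[5]=0, deg[6]=1.
Step 6: smallest deg-1 vertex = 6, p_6 = 2. Add edge {2,6}. Now deg[6]=0, deg[2]=1.
Final: two remaining deg-1 vertices are 2, 8. Add edge {2,8}.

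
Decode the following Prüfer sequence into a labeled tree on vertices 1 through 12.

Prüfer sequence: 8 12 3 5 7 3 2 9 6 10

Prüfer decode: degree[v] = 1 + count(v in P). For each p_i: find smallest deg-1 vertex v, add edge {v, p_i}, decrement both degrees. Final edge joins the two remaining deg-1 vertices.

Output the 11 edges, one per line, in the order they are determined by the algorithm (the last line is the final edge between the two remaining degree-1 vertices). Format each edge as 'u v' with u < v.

Answer: 1 8
4 12
3 8
5 11
5 7
3 7
2 3
2 9
6 9
6 10
10 12

Derivation:
Initial degrees: {1:1, 2:2, 3:3, 4:1, 5:2, 6:2, 7:2, 8:2, 9:2, 10:2, 11:1, 12:2}
Step 1: smallest deg-1 vertex = 1, p_1 = 8. Add edge {1,8}. Now deg[1]=0, deg[8]=1.
Step 2: smallest deg-1 vertex = 4, p_2 = 12. Add edge {4,12}. Now deg[4]=0, deg[12]=1.
Step 3: smallest deg-1 vertex = 8, p_3 = 3. Add edge {3,8}. Now deg[8]=0, deg[3]=2.
Step 4: smallest deg-1 vertex = 11, p_4 = 5. Add edge {5,11}. Now deg[11]=0, deg[5]=1.
Step 5: smallest deg-1 vertex = 5, p_5 = 7. Add edge {5,7}. Now deg[5]=0, deg[7]=1.
Step 6: smallest deg-1 vertex = 7, p_6 = 3. Add edge {3,7}. Now deg[7]=0, deg[3]=1.
Step 7: smallest deg-1 vertex = 3, p_7 = 2. Add edge {2,3}. Now deg[3]=0, deg[2]=1.
Step 8: smallest deg-1 vertex = 2, p_8 = 9. Add edge {2,9}. Now deg[2]=0, deg[9]=1.
Step 9: smallest deg-1 vertex = 9, p_9 = 6. Add edge {6,9}. Now deg[9]=0, deg[6]=1.
Step 10: smallest deg-1 vertex = 6, p_10 = 10. Add edge {6,10}. Now deg[6]=0, deg[10]=1.
Final: two remaining deg-1 vertices are 10, 12. Add edge {10,12}.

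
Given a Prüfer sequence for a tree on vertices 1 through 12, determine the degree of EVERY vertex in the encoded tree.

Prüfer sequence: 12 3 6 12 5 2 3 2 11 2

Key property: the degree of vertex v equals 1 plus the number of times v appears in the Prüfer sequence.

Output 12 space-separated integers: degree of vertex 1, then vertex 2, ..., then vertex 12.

p_1 = 12: count[12] becomes 1
p_2 = 3: count[3] becomes 1
p_3 = 6: count[6] becomes 1
p_4 = 12: count[12] becomes 2
p_5 = 5: count[5] becomes 1
p_6 = 2: count[2] becomes 1
p_7 = 3: count[3] becomes 2
p_8 = 2: count[2] becomes 2
p_9 = 11: count[11] becomes 1
p_10 = 2: count[2] becomes 3
Degrees (1 + count): deg[1]=1+0=1, deg[2]=1+3=4, deg[3]=1+2=3, deg[4]=1+0=1, deg[5]=1+1=2, deg[6]=1+1=2, deg[7]=1+0=1, deg[8]=1+0=1, deg[9]=1+0=1, deg[10]=1+0=1, deg[11]=1+1=2, deg[12]=1+2=3

Answer: 1 4 3 1 2 2 1 1 1 1 2 3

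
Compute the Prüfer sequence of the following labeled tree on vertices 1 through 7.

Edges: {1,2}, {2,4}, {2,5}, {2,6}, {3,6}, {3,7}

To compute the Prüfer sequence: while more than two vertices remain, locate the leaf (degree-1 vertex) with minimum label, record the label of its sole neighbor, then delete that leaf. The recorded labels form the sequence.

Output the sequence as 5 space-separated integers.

Answer: 2 2 2 6 3

Derivation:
Step 1: leaves = {1,4,5,7}. Remove smallest leaf 1, emit neighbor 2.
Step 2: leaves = {4,5,7}. Remove smallest leaf 4, emit neighbor 2.
Step 3: leaves = {5,7}. Remove smallest leaf 5, emit neighbor 2.
Step 4: leaves = {2,7}. Remove smallest leaf 2, emit neighbor 6.
Step 5: leaves = {6,7}. Remove smallest leaf 6, emit neighbor 3.
Done: 2 vertices remain (3, 7). Sequence = [2 2 2 6 3]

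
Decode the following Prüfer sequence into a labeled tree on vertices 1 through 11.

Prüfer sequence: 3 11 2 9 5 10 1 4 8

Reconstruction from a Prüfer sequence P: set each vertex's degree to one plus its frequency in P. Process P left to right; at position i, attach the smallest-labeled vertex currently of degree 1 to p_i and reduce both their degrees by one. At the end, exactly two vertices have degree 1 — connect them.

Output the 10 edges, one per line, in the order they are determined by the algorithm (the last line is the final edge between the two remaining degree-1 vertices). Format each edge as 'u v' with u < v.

Initial degrees: {1:2, 2:2, 3:2, 4:2, 5:2, 6:1, 7:1, 8:2, 9:2, 10:2, 11:2}
Step 1: smallest deg-1 vertex = 6, p_1 = 3. Add edge {3,6}. Now deg[6]=0, deg[3]=1.
Step 2: smallest deg-1 vertex = 3, p_2 = 11. Add edge {3,11}. Now deg[3]=0, deg[11]=1.
Step 3: smallest deg-1 vertex = 7, p_3 = 2. Add edge {2,7}. Now deg[7]=0, deg[2]=1.
Step 4: smallest deg-1 vertex = 2, p_4 = 9. Add edge {2,9}. Now deg[2]=0, deg[9]=1.
Step 5: smallest deg-1 vertex = 9, p_5 = 5. Add edge {5,9}. Now deg[9]=0, deg[5]=1.
Step 6: smallest deg-1 vertex = 5, p_6 = 10. Add edge {5,10}. Now deg[5]=0, deg[10]=1.
Step 7: smallest deg-1 vertex = 10, p_7 = 1. Add edge {1,10}. Now deg[10]=0, deg[1]=1.
Step 8: smallest deg-1 vertex = 1, p_8 = 4. Add edge {1,4}. Now deg[1]=0, deg[4]=1.
Step 9: smallest deg-1 vertex = 4, p_9 = 8. Add edge {4,8}. Now deg[4]=0, deg[8]=1.
Final: two remaining deg-1 vertices are 8, 11. Add edge {8,11}.

Answer: 3 6
3 11
2 7
2 9
5 9
5 10
1 10
1 4
4 8
8 11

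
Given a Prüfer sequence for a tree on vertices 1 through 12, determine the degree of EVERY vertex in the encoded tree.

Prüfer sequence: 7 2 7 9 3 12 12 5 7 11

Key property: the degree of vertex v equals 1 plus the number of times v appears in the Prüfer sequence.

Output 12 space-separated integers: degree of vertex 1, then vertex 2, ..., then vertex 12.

p_1 = 7: count[7] becomes 1
p_2 = 2: count[2] becomes 1
p_3 = 7: count[7] becomes 2
p_4 = 9: count[9] becomes 1
p_5 = 3: count[3] becomes 1
p_6 = 12: count[12] becomes 1
p_7 = 12: count[12] becomes 2
p_8 = 5: count[5] becomes 1
p_9 = 7: count[7] becomes 3
p_10 = 11: count[11] becomes 1
Degrees (1 + count): deg[1]=1+0=1, deg[2]=1+1=2, deg[3]=1+1=2, deg[4]=1+0=1, deg[5]=1+1=2, deg[6]=1+0=1, deg[7]=1+3=4, deg[8]=1+0=1, deg[9]=1+1=2, deg[10]=1+0=1, deg[11]=1+1=2, deg[12]=1+2=3

Answer: 1 2 2 1 2 1 4 1 2 1 2 3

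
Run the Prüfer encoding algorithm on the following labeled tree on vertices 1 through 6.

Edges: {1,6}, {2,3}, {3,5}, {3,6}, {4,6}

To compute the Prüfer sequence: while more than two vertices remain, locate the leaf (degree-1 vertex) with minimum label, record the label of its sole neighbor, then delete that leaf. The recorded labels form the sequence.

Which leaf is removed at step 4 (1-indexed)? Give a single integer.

Step 1: current leaves = {1,2,4,5}. Remove leaf 1 (neighbor: 6).
Step 2: current leaves = {2,4,5}. Remove leaf 2 (neighbor: 3).
Step 3: current leaves = {4,5}. Remove leaf 4 (neighbor: 6).
Step 4: current leaves = {5,6}. Remove leaf 5 (neighbor: 3).

Answer: 5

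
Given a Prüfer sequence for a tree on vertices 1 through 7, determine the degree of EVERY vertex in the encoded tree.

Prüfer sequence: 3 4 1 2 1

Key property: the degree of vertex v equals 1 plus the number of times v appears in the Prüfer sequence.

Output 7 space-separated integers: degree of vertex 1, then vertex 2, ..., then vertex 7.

p_1 = 3: count[3] becomes 1
p_2 = 4: count[4] becomes 1
p_3 = 1: count[1] becomes 1
p_4 = 2: count[2] becomes 1
p_5 = 1: count[1] becomes 2
Degrees (1 + count): deg[1]=1+2=3, deg[2]=1+1=2, deg[3]=1+1=2, deg[4]=1+1=2, deg[5]=1+0=1, deg[6]=1+0=1, deg[7]=1+0=1

Answer: 3 2 2 2 1 1 1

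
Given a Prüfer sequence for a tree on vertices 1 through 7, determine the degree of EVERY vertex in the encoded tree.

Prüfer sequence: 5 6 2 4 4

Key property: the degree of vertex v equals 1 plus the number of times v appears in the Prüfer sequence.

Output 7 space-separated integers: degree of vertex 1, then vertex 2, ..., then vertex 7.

p_1 = 5: count[5] becomes 1
p_2 = 6: count[6] becomes 1
p_3 = 2: count[2] becomes 1
p_4 = 4: count[4] becomes 1
p_5 = 4: count[4] becomes 2
Degrees (1 + count): deg[1]=1+0=1, deg[2]=1+1=2, deg[3]=1+0=1, deg[4]=1+2=3, deg[5]=1+1=2, deg[6]=1+1=2, deg[7]=1+0=1

Answer: 1 2 1 3 2 2 1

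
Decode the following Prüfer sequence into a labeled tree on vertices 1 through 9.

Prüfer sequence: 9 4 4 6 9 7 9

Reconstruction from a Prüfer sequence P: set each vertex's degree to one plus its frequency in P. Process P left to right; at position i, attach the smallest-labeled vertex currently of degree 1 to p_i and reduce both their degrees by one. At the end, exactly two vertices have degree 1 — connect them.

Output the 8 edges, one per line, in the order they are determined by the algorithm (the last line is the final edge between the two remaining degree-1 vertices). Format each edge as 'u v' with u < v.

Initial degrees: {1:1, 2:1, 3:1, 4:3, 5:1, 6:2, 7:2, 8:1, 9:4}
Step 1: smallest deg-1 vertex = 1, p_1 = 9. Add edge {1,9}. Now deg[1]=0, deg[9]=3.
Step 2: smallest deg-1 vertex = 2, p_2 = 4. Add edge {2,4}. Now deg[2]=0, deg[4]=2.
Step 3: smallest deg-1 vertex = 3, p_3 = 4. Add edge {3,4}. Now deg[3]=0, deg[4]=1.
Step 4: smallest deg-1 vertex = 4, p_4 = 6. Add edge {4,6}. Now deg[4]=0, deg[6]=1.
Step 5: smallest deg-1 vertex = 5, p_5 = 9. Add edge {5,9}. Now deg[5]=0, deg[9]=2.
Step 6: smallest deg-1 vertex = 6, p_6 = 7. Add edge {6,7}. Now deg[6]=0, deg[7]=1.
Step 7: smallest deg-1 vertex = 7, p_7 = 9. Add edge {7,9}. Now deg[7]=0, deg[9]=1.
Final: two remaining deg-1 vertices are 8, 9. Add edge {8,9}.

Answer: 1 9
2 4
3 4
4 6
5 9
6 7
7 9
8 9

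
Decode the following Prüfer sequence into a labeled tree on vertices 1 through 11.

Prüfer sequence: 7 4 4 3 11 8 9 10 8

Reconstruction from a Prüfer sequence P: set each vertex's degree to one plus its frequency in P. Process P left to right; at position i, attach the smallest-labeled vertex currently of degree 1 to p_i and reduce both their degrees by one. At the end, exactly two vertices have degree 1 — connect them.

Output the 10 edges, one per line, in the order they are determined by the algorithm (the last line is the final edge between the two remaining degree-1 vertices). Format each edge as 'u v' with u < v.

Initial degrees: {1:1, 2:1, 3:2, 4:3, 5:1, 6:1, 7:2, 8:3, 9:2, 10:2, 11:2}
Step 1: smallest deg-1 vertex = 1, p_1 = 7. Add edge {1,7}. Now deg[1]=0, deg[7]=1.
Step 2: smallest deg-1 vertex = 2, p_2 = 4. Add edge {2,4}. Now deg[2]=0, deg[4]=2.
Step 3: smallest deg-1 vertex = 5, p_3 = 4. Add edge {4,5}. Now deg[5]=0, deg[4]=1.
Step 4: smallest deg-1 vertex = 4, p_4 = 3. Add edge {3,4}. Now deg[4]=0, deg[3]=1.
Step 5: smallest deg-1 vertex = 3, p_5 = 11. Add edge {3,11}. Now deg[3]=0, deg[11]=1.
Step 6: smallest deg-1 vertex = 6, p_6 = 8. Add edge {6,8}. Now deg[6]=0, deg[8]=2.
Step 7: smallest deg-1 vertex = 7, p_7 = 9. Add edge {7,9}. Now deg[7]=0, deg[9]=1.
Step 8: smallest deg-1 vertex = 9, p_8 = 10. Add edge {9,10}. Now deg[9]=0, deg[10]=1.
Step 9: smallest deg-1 vertex = 10, p_9 = 8. Add edge {8,10}. Now deg[10]=0, deg[8]=1.
Final: two remaining deg-1 vertices are 8, 11. Add edge {8,11}.

Answer: 1 7
2 4
4 5
3 4
3 11
6 8
7 9
9 10
8 10
8 11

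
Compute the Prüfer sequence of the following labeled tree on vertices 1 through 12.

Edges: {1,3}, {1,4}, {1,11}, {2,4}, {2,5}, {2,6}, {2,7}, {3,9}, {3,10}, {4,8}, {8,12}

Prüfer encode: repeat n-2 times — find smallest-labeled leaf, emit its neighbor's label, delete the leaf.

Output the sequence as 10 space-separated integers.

Step 1: leaves = {5,6,7,9,10,11,12}. Remove smallest leaf 5, emit neighbor 2.
Step 2: leaves = {6,7,9,10,11,12}. Remove smallest leaf 6, emit neighbor 2.
Step 3: leaves = {7,9,10,11,12}. Remove smallest leaf 7, emit neighbor 2.
Step 4: leaves = {2,9,10,11,12}. Remove smallest leaf 2, emit neighbor 4.
Step 5: leaves = {9,10,11,12}. Remove smallest leaf 9, emit neighbor 3.
Step 6: leaves = {10,11,12}. Remove smallest leaf 10, emit neighbor 3.
Step 7: leaves = {3,11,12}. Remove smallest leaf 3, emit neighbor 1.
Step 8: leaves = {11,12}. Remove smallest leaf 11, emit neighbor 1.
Step 9: leaves = {1,12}. Remove smallest leaf 1, emit neighbor 4.
Step 10: leaves = {4,12}. Remove smallest leaf 4, emit neighbor 8.
Done: 2 vertices remain (8, 12). Sequence = [2 2 2 4 3 3 1 1 4 8]

Answer: 2 2 2 4 3 3 1 1 4 8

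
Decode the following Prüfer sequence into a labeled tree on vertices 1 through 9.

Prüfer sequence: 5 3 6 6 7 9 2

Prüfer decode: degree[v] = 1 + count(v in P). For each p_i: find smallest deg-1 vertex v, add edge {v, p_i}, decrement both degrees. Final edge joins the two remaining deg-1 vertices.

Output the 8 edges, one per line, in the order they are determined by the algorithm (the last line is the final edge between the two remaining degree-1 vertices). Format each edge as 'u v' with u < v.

Answer: 1 5
3 4
3 6
5 6
6 7
7 9
2 8
2 9

Derivation:
Initial degrees: {1:1, 2:2, 3:2, 4:1, 5:2, 6:3, 7:2, 8:1, 9:2}
Step 1: smallest deg-1 vertex = 1, p_1 = 5. Add edge {1,5}. Now deg[1]=0, deg[5]=1.
Step 2: smallest deg-1 vertex = 4, p_2 = 3. Add edge {3,4}. Now deg[4]=0, deg[3]=1.
Step 3: smallest deg-1 vertex = 3, p_3 = 6. Add edge {3,6}. Now deg[3]=0, deg[6]=2.
Step 4: smallest deg-1 vertex = 5, p_4 = 6. Add edge {5,6}. Now deg[5]=0, deg[6]=1.
Step 5: smallest deg-1 vertex = 6, p_5 = 7. Add edge {6,7}. Now deg[6]=0, deg[7]=1.
Step 6: smallest deg-1 vertex = 7, p_6 = 9. Add edge {7,9}. Now deg[7]=0, deg[9]=1.
Step 7: smallest deg-1 vertex = 8, p_7 = 2. Add edge {2,8}. Now deg[8]=0, deg[2]=1.
Final: two remaining deg-1 vertices are 2, 9. Add edge {2,9}.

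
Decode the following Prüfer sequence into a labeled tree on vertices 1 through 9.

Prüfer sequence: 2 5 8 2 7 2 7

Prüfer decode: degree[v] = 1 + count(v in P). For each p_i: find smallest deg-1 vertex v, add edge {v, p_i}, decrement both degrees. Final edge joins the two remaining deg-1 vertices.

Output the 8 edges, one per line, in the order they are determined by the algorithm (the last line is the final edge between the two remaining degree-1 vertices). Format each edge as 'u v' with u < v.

Answer: 1 2
3 5
4 8
2 5
6 7
2 8
2 7
7 9

Derivation:
Initial degrees: {1:1, 2:4, 3:1, 4:1, 5:2, 6:1, 7:3, 8:2, 9:1}
Step 1: smallest deg-1 vertex = 1, p_1 = 2. Add edge {1,2}. Now deg[1]=0, deg[2]=3.
Step 2: smallest deg-1 vertex = 3, p_2 = 5. Add edge {3,5}. Now deg[3]=0, deg[5]=1.
Step 3: smallest deg-1 vertex = 4, p_3 = 8. Add edge {4,8}. Now deg[4]=0, deg[8]=1.
Step 4: smallest deg-1 vertex = 5, p_4 = 2. Add edge {2,5}. Now deg[5]=0, deg[2]=2.
Step 5: smallest deg-1 vertex = 6, p_5 = 7. Add edge {6,7}. Now deg[6]=0, deg[7]=2.
Step 6: smallest deg-1 vertex = 8, p_6 = 2. Add edge {2,8}. Now deg[8]=0, deg[2]=1.
Step 7: smallest deg-1 vertex = 2, p_7 = 7. Add edge {2,7}. Now deg[2]=0, deg[7]=1.
Final: two remaining deg-1 vertices are 7, 9. Add edge {7,9}.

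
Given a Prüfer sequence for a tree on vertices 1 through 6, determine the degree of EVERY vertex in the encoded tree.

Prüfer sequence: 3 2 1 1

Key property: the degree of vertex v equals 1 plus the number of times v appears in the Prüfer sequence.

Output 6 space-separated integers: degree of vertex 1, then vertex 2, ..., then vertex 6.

p_1 = 3: count[3] becomes 1
p_2 = 2: count[2] becomes 1
p_3 = 1: count[1] becomes 1
p_4 = 1: count[1] becomes 2
Degrees (1 + count): deg[1]=1+2=3, deg[2]=1+1=2, deg[3]=1+1=2, deg[4]=1+0=1, deg[5]=1+0=1, deg[6]=1+0=1

Answer: 3 2 2 1 1 1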